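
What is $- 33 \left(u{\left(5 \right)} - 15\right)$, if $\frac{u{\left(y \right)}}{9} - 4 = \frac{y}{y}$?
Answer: $-990$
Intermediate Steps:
$u{\left(y \right)} = 45$ ($u{\left(y \right)} = 36 + 9 \frac{y}{y} = 36 + 9 \cdot 1 = 36 + 9 = 45$)
$- 33 \left(u{\left(5 \right)} - 15\right) = - 33 \left(45 - 15\right) = \left(-33\right) 30 = -990$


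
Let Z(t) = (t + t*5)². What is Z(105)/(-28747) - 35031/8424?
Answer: -1450173919/80721576 ≈ -17.965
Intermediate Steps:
Z(t) = 36*t² (Z(t) = (t + 5*t)² = (6*t)² = 36*t²)
Z(105)/(-28747) - 35031/8424 = (36*105²)/(-28747) - 35031/8424 = (36*11025)*(-1/28747) - 35031*1/8424 = 396900*(-1/28747) - 11677/2808 = -396900/28747 - 11677/2808 = -1450173919/80721576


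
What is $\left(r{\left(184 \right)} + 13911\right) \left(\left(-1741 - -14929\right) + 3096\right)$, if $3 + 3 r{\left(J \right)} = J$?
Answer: $227509192$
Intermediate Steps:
$r{\left(J \right)} = -1 + \frac{J}{3}$
$\left(r{\left(184 \right)} + 13911\right) \left(\left(-1741 - -14929\right) + 3096\right) = \left(\left(-1 + \frac{1}{3} \cdot 184\right) + 13911\right) \left(\left(-1741 - -14929\right) + 3096\right) = \left(\left(-1 + \frac{184}{3}\right) + 13911\right) \left(\left(-1741 + 14929\right) + 3096\right) = \left(\frac{181}{3} + 13911\right) \left(13188 + 3096\right) = \frac{41914}{3} \cdot 16284 = 227509192$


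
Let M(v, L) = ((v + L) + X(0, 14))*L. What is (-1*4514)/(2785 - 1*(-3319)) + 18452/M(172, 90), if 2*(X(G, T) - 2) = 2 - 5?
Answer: 427697/10300500 ≈ 0.041522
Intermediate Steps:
X(G, T) = ½ (X(G, T) = 2 + (2 - 5)/2 = 2 + (½)*(-3) = 2 - 3/2 = ½)
M(v, L) = L*(½ + L + v) (M(v, L) = ((v + L) + ½)*L = ((L + v) + ½)*L = (½ + L + v)*L = L*(½ + L + v))
(-1*4514)/(2785 - 1*(-3319)) + 18452/M(172, 90) = (-1*4514)/(2785 - 1*(-3319)) + 18452/((90*(½ + 90 + 172))) = -4514/(2785 + 3319) + 18452/((90*(525/2))) = -4514/6104 + 18452/23625 = -4514*1/6104 + 18452*(1/23625) = -2257/3052 + 2636/3375 = 427697/10300500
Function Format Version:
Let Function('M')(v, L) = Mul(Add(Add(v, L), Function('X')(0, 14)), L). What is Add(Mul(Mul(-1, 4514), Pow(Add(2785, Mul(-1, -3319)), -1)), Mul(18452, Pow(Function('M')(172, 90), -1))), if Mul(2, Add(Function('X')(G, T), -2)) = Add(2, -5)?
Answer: Rational(427697, 10300500) ≈ 0.041522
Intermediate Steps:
Function('X')(G, T) = Rational(1, 2) (Function('X')(G, T) = Add(2, Mul(Rational(1, 2), Add(2, -5))) = Add(2, Mul(Rational(1, 2), -3)) = Add(2, Rational(-3, 2)) = Rational(1, 2))
Function('M')(v, L) = Mul(L, Add(Rational(1, 2), L, v)) (Function('M')(v, L) = Mul(Add(Add(v, L), Rational(1, 2)), L) = Mul(Add(Add(L, v), Rational(1, 2)), L) = Mul(Add(Rational(1, 2), L, v), L) = Mul(L, Add(Rational(1, 2), L, v)))
Add(Mul(Mul(-1, 4514), Pow(Add(2785, Mul(-1, -3319)), -1)), Mul(18452, Pow(Function('M')(172, 90), -1))) = Add(Mul(Mul(-1, 4514), Pow(Add(2785, Mul(-1, -3319)), -1)), Mul(18452, Pow(Mul(90, Add(Rational(1, 2), 90, 172)), -1))) = Add(Mul(-4514, Pow(Add(2785, 3319), -1)), Mul(18452, Pow(Mul(90, Rational(525, 2)), -1))) = Add(Mul(-4514, Pow(6104, -1)), Mul(18452, Pow(23625, -1))) = Add(Mul(-4514, Rational(1, 6104)), Mul(18452, Rational(1, 23625))) = Add(Rational(-2257, 3052), Rational(2636, 3375)) = Rational(427697, 10300500)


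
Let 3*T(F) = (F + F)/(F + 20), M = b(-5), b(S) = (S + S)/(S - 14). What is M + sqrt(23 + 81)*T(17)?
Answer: 10/19 + 68*sqrt(26)/111 ≈ 3.6500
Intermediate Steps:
b(S) = 2*S/(-14 + S) (b(S) = (2*S)/(-14 + S) = 2*S/(-14 + S))
M = 10/19 (M = 2*(-5)/(-14 - 5) = 2*(-5)/(-19) = 2*(-5)*(-1/19) = 10/19 ≈ 0.52632)
T(F) = 2*F/(3*(20 + F)) (T(F) = ((F + F)/(F + 20))/3 = ((2*F)/(20 + F))/3 = (2*F/(20 + F))/3 = 2*F/(3*(20 + F)))
M + sqrt(23 + 81)*T(17) = 10/19 + sqrt(23 + 81)*((2/3)*17/(20 + 17)) = 10/19 + sqrt(104)*((2/3)*17/37) = 10/19 + (2*sqrt(26))*((2/3)*17*(1/37)) = 10/19 + (2*sqrt(26))*(34/111) = 10/19 + 68*sqrt(26)/111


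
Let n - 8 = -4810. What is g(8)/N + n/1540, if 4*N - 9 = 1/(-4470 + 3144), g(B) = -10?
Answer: -9927419/1312630 ≈ -7.5630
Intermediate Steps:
N = 11933/5304 (N = 9/4 + 1/(4*(-4470 + 3144)) = 9/4 + (¼)/(-1326) = 9/4 + (¼)*(-1/1326) = 9/4 - 1/5304 = 11933/5304 ≈ 2.2498)
n = -4802 (n = 8 - 4810 = -4802)
g(8)/N + n/1540 = -10/11933/5304 - 4802/1540 = -10*5304/11933 - 4802*1/1540 = -53040/11933 - 343/110 = -9927419/1312630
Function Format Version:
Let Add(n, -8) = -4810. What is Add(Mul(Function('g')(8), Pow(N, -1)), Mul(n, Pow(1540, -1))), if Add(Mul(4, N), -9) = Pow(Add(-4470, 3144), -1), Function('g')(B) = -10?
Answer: Rational(-9927419, 1312630) ≈ -7.5630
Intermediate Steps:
N = Rational(11933, 5304) (N = Add(Rational(9, 4), Mul(Rational(1, 4), Pow(Add(-4470, 3144), -1))) = Add(Rational(9, 4), Mul(Rational(1, 4), Pow(-1326, -1))) = Add(Rational(9, 4), Mul(Rational(1, 4), Rational(-1, 1326))) = Add(Rational(9, 4), Rational(-1, 5304)) = Rational(11933, 5304) ≈ 2.2498)
n = -4802 (n = Add(8, -4810) = -4802)
Add(Mul(Function('g')(8), Pow(N, -1)), Mul(n, Pow(1540, -1))) = Add(Mul(-10, Pow(Rational(11933, 5304), -1)), Mul(-4802, Pow(1540, -1))) = Add(Mul(-10, Rational(5304, 11933)), Mul(-4802, Rational(1, 1540))) = Add(Rational(-53040, 11933), Rational(-343, 110)) = Rational(-9927419, 1312630)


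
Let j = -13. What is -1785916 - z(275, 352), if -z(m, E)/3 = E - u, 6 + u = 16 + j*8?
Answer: -1784578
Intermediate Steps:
u = -94 (u = -6 + (16 - 13*8) = -6 + (16 - 104) = -6 - 88 = -94)
z(m, E) = -282 - 3*E (z(m, E) = -3*(E - 1*(-94)) = -3*(E + 94) = -3*(94 + E) = -282 - 3*E)
-1785916 - z(275, 352) = -1785916 - (-282 - 3*352) = -1785916 - (-282 - 1056) = -1785916 - 1*(-1338) = -1785916 + 1338 = -1784578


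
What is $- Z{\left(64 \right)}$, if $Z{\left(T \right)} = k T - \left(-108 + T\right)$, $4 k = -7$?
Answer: $68$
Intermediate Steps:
$k = - \frac{7}{4}$ ($k = \frac{1}{4} \left(-7\right) = - \frac{7}{4} \approx -1.75$)
$Z{\left(T \right)} = 108 - \frac{11 T}{4}$ ($Z{\left(T \right)} = - \frac{7 T}{4} - \left(-108 + T\right) = 108 - \frac{11 T}{4}$)
$- Z{\left(64 \right)} = - (108 - 176) = \left(-1\right) \left(-68\right) = 68$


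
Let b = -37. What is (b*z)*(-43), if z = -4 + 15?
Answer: 17501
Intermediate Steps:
z = 11
(b*z)*(-43) = -37*11*(-43) = -407*(-43) = 17501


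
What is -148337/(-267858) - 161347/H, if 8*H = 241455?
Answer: -103309322491/21558551130 ≈ -4.7920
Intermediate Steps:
H = 241455/8 (H = (⅛)*241455 = 241455/8 ≈ 30182.)
-148337/(-267858) - 161347/H = -148337/(-267858) - 161347/241455/8 = -148337*(-1/267858) - 161347*8/241455 = 148337/267858 - 1290776/241455 = -103309322491/21558551130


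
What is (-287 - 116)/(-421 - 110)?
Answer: 403/531 ≈ 0.75895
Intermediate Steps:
(-287 - 116)/(-421 - 110) = -403/(-531) = -403*(-1/531) = 403/531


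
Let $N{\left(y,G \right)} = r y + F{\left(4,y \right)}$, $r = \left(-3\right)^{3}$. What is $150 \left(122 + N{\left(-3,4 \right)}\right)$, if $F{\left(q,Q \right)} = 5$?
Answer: $31200$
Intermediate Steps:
$r = -27$
$N{\left(y,G \right)} = 5 - 27 y$ ($N{\left(y,G \right)} = - 27 y + 5 = 5 - 27 y$)
$150 \left(122 + N{\left(-3,4 \right)}\right) = 150 \left(122 + \left(5 - -81\right)\right) = 150 \left(122 + \left(5 + 81\right)\right) = 150 \left(122 + 86\right) = 150 \cdot 208 = 31200$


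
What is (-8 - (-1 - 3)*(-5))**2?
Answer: 784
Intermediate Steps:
(-8 - (-1 - 3)*(-5))**2 = (-8 - (-4)*(-5))**2 = (-8 - 1*20)**2 = (-8 - 20)**2 = (-28)**2 = 784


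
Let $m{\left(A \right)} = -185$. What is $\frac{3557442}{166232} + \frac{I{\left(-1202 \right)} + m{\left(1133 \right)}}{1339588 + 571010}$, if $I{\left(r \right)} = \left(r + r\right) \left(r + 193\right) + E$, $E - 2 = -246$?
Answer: $\frac{1799997145085}{79400631684} \approx 22.67$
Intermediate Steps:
$E = -244$ ($E = 2 - 246 = -244$)
$I{\left(r \right)} = -244 + 2 r \left(193 + r\right)$ ($I{\left(r \right)} = \left(r + r\right) \left(r + 193\right) - 244 = 2 r \left(193 + r\right) - 244 = -244 + 2 r \left(193 + r\right)$)
$\frac{3557442}{166232} + \frac{I{\left(-1202 \right)} + m{\left(1133 \right)}}{1339588 + 571010} = \frac{3557442}{166232} + \frac{\left(-244 + 2 \left(-1202\right)^{2} + 386 \left(-1202\right)\right) - 185}{1339588 + 571010} = 3557442 \cdot \frac{1}{166232} + \frac{\left(-244 + 2 \cdot 1444804 - 463972\right) - 185}{1910598} = \frac{1778721}{83116} + \left(\left(-244 + 2889608 - 463972\right) - 185\right) \frac{1}{1910598} = \frac{1778721}{83116} + \left(2425392 - 185\right) \frac{1}{1910598} = \frac{1778721}{83116} + 2425207 \cdot \frac{1}{1910598} = \frac{1778721}{83116} + \frac{2425207}{1910598} = \frac{1799997145085}{79400631684}$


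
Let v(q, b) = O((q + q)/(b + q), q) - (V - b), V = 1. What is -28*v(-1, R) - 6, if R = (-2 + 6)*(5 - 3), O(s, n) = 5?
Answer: -342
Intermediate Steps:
R = 8 (R = 4*2 = 8)
v(q, b) = 4 + b (v(q, b) = 5 - (1 - b) = 5 + (-1 + b) = 4 + b)
-28*v(-1, R) - 6 = -28*(4 + 8) - 6 = -28*12 - 6 = -336 - 6 = -342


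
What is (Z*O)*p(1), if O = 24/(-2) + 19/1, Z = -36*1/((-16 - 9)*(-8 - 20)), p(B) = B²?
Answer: -9/25 ≈ -0.36000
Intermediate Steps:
Z = -9/175 (Z = -36/((-25*(-28))) = -36/700 = -36*1/700 = -9/175 ≈ -0.051429)
O = 7 (O = 24*(-½) + 19*1 = -12 + 19 = 7)
(Z*O)*p(1) = -9/175*7*1² = -9/25*1 = -9/25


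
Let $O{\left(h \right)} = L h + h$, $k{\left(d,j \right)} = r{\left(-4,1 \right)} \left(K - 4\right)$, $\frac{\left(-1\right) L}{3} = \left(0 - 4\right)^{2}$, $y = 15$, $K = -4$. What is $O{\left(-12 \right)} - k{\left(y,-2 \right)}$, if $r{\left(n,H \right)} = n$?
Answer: $532$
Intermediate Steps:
$L = -48$ ($L = - 3 \left(0 - 4\right)^{2} = - 3 \left(-4\right)^{2} = \left(-3\right) 16 = -48$)
$k{\left(d,j \right)} = 32$ ($k{\left(d,j \right)} = - 4 \left(-4 - 4\right) = \left(-4\right) \left(-8\right) = 32$)
$O{\left(h \right)} = - 47 h$ ($O{\left(h \right)} = - 48 h + h = - 47 h$)
$O{\left(-12 \right)} - k{\left(y,-2 \right)} = \left(-47\right) \left(-12\right) - 32 = 564 - 32 = 532$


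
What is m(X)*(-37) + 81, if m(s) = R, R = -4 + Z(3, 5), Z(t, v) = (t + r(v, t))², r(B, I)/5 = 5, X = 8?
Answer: -28779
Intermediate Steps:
r(B, I) = 25 (r(B, I) = 5*5 = 25)
Z(t, v) = (25 + t)² (Z(t, v) = (t + 25)² = (25 + t)²)
R = 780 (R = -4 + (25 + 3)² = -4 + 28² = -4 + 784 = 780)
m(s) = 780
m(X)*(-37) + 81 = 780*(-37) + 81 = -28860 + 81 = -28779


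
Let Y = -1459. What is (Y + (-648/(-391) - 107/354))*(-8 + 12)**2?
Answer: -1614067768/69207 ≈ -23322.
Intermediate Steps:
(Y + (-648/(-391) - 107/354))*(-8 + 12)**2 = (-1459 + (-648/(-391) - 107/354))*(-8 + 12)**2 = (-1459 + (-648*(-1/391) - 107*1/354))*4**2 = (-1459 + (648/391 - 107/354))*16 = (-1459 + 187555/138414)*16 = -201758471/138414*16 = -1614067768/69207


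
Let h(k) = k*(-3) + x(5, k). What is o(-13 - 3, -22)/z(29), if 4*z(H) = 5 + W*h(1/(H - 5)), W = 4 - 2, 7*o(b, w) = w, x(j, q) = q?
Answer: -528/203 ≈ -2.6010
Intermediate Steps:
o(b, w) = w/7
W = 2
h(k) = -2*k (h(k) = k*(-3) + k = -3*k + k = -2*k)
z(H) = 5/4 - 1/(-5 + H) (z(H) = (5 + 2*(-2/(H - 5)))/4 = (5 + 2*(-2/(-5 + H)))/4 = (5 - 4/(-5 + H))/4 = 5/4 - 1/(-5 + H))
o(-13 - 3, -22)/z(29) = ((1/7)*(-22))/(((-29 + 5*29)/(4*(-5 + 29)))) = -22*96/(-29 + 145)/7 = -22/(7*((1/4)*(1/24)*116)) = -22/(7*29/24) = -22/7*24/29 = -528/203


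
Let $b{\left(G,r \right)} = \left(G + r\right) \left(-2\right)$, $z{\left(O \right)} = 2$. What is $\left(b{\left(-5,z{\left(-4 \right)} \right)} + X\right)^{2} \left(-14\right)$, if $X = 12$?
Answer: $-4536$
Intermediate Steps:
$b{\left(G,r \right)} = - 2 G - 2 r$
$\left(b{\left(-5,z{\left(-4 \right)} \right)} + X\right)^{2} \left(-14\right) = \left(\left(\left(-2\right) \left(-5\right) - 4\right) + 12\right)^{2} \left(-14\right) = \left(\left(10 - 4\right) + 12\right)^{2} \left(-14\right) = \left(6 + 12\right)^{2} \left(-14\right) = 18^{2} \left(-14\right) = 324 \left(-14\right) = -4536$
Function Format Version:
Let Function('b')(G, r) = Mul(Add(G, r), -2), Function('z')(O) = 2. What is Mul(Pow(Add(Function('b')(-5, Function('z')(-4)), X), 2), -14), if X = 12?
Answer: -4536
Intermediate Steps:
Function('b')(G, r) = Add(Mul(-2, G), Mul(-2, r))
Mul(Pow(Add(Function('b')(-5, Function('z')(-4)), X), 2), -14) = Mul(Pow(Add(Add(Mul(-2, -5), Mul(-2, 2)), 12), 2), -14) = Mul(Pow(Add(Add(10, -4), 12), 2), -14) = Mul(Pow(Add(6, 12), 2), -14) = Mul(Pow(18, 2), -14) = Mul(324, -14) = -4536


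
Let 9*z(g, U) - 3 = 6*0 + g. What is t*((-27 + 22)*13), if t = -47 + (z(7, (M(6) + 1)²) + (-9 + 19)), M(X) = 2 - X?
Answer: 20995/9 ≈ 2332.8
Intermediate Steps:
z(g, U) = ⅓ + g/9 (z(g, U) = ⅓ + (6*0 + g)/9 = ⅓ + (0 + g)/9 = ⅓ + g/9)
t = -323/9 (t = -47 + ((⅓ + (⅑)*7) + (-9 + 19)) = -47 + ((⅓ + 7/9) + 10) = -47 + (10/9 + 10) = -47 + 100/9 = -323/9 ≈ -35.889)
t*((-27 + 22)*13) = -323*(-27 + 22)*13/9 = -(-1615)*13/9 = -323/9*(-65) = 20995/9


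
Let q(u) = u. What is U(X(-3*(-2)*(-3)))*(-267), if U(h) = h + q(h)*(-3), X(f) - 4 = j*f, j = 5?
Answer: -45924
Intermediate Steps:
X(f) = 4 + 5*f
U(h) = -2*h (U(h) = h + h*(-3) = h - 3*h = -2*h)
U(X(-3*(-2)*(-3)))*(-267) = -2*(4 + 5*(-3*(-2)*(-3)))*(-267) = -2*(4 + 5*(6*(-3)))*(-267) = -2*(4 + 5*(-18))*(-267) = -2*(4 - 90)*(-267) = -2*(-86)*(-267) = 172*(-267) = -45924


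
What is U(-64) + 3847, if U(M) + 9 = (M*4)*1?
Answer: 3582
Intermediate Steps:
U(M) = -9 + 4*M (U(M) = -9 + (M*4)*1 = -9 + (4*M)*1 = -9 + 4*M)
U(-64) + 3847 = (-9 + 4*(-64)) + 3847 = (-9 - 256) + 3847 = -265 + 3847 = 3582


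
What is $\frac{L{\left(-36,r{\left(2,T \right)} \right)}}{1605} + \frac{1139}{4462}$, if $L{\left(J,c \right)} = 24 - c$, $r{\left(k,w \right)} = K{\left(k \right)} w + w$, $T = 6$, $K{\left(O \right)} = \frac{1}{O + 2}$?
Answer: $\frac{316953}{1193585} \approx 0.26555$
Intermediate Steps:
$K{\left(O \right)} = \frac{1}{2 + O}$
$r{\left(k,w \right)} = w + \frac{w}{2 + k}$ ($r{\left(k,w \right)} = \frac{w}{2 + k} + w = w + \frac{w}{2 + k}$)
$\frac{L{\left(-36,r{\left(2,T \right)} \right)}}{1605} + \frac{1139}{4462} = \frac{24 - \frac{6 \left(3 + 2\right)}{2 + 2}}{1605} + \frac{1139}{4462} = \left(24 - 6 \cdot \frac{1}{4} \cdot 5\right) \frac{1}{1605} + 1139 \cdot \frac{1}{4462} = \left(24 - 6 \cdot \frac{1}{4} \cdot 5\right) \frac{1}{1605} + \frac{1139}{4462} = \left(24 - \frac{15}{2}\right) \frac{1}{1605} + \frac{1139}{4462} = \frac{33}{2} \cdot \frac{1}{1605} + \frac{1139}{4462} = \frac{11}{1070} + \frac{1139}{4462} = \frac{316953}{1193585}$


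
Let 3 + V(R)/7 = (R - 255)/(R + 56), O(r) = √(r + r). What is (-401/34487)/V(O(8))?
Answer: 24060/104047279 ≈ 0.00023124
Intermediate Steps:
O(r) = √2*√r (O(r) = √(2*r) = √2*√r)
V(R) = -21 + 7*(-255 + R)/(56 + R) (V(R) = -21 + 7*((R - 255)/(R + 56)) = -21 + 7*((-255 + R)/(56 + R)) = -21 + 7*(-255 + R)/(56 + R))
(-401/34487)/V(O(8)) = (-401/34487)/((7*(-423 - 2*√2*√8)/(56 + √2*√8))) = (-401*1/34487)/((7*(-423 - 2*√2*2*√2)/(56 + √2*(2*√2)))) = -401*(56 + 4)/(7*(-423 - 2*4))/34487 = -401*60/(7*(-423 - 8))/34487 = -401/(34487*(7*(1/60)*(-431))) = -401/(34487*(-3017/60)) = -401/34487*(-60/3017) = 24060/104047279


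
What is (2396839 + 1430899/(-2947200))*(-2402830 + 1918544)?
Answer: -1710489064349237843/1473600 ≈ -1.1608e+12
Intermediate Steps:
(2396839 + 1430899/(-2947200))*(-2402830 + 1918544) = (2396839 + 1430899*(-1/2947200))*(-484286) = (2396839 - 1430899/2947200)*(-484286) = (7063962469901/2947200)*(-484286) = -1710489064349237843/1473600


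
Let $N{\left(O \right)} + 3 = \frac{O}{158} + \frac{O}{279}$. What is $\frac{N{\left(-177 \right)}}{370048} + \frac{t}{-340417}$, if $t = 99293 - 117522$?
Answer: $\frac{14156590931249}{264430348207872} \approx 0.053536$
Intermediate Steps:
$N{\left(O \right)} = -3 + \frac{437 O}{44082}$ ($N{\left(O \right)} = -3 + \left(\frac{O}{158} + \frac{O}{279}\right) = -3 + \frac{437 O}{44082}$)
$t = -18229$
$\frac{N{\left(-177 \right)}}{370048} + \frac{t}{-340417} = \frac{-3 + \frac{437}{44082} \left(-177\right)}{370048} - \frac{18229}{-340417} = \left(-3 - \frac{25783}{14694}\right) \frac{1}{370048} - - \frac{18229}{340417} = \left(- \frac{69865}{14694}\right) \frac{1}{370048} + \frac{18229}{340417} = - \frac{69865}{5437485312} + \frac{18229}{340417} = \frac{14156590931249}{264430348207872}$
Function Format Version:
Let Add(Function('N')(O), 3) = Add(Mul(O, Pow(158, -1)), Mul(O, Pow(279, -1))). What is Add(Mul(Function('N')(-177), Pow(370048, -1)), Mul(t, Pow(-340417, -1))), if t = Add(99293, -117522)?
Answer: Rational(14156590931249, 264430348207872) ≈ 0.053536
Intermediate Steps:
Function('N')(O) = Add(-3, Mul(Rational(437, 44082), O)) (Function('N')(O) = Add(-3, Add(Mul(O, Pow(158, -1)), Mul(O, Pow(279, -1)))) = Add(-3, Add(Mul(O, Rational(1, 158)), Mul(O, Rational(1, 279)))) = Add(-3, Add(Mul(Rational(1, 158), O), Mul(Rational(1, 279), O))) = Add(-3, Mul(Rational(437, 44082), O)))
t = -18229
Add(Mul(Function('N')(-177), Pow(370048, -1)), Mul(t, Pow(-340417, -1))) = Add(Mul(Add(-3, Mul(Rational(437, 44082), -177)), Pow(370048, -1)), Mul(-18229, Pow(-340417, -1))) = Add(Mul(Add(-3, Rational(-25783, 14694)), Rational(1, 370048)), Mul(-18229, Rational(-1, 340417))) = Add(Mul(Rational(-69865, 14694), Rational(1, 370048)), Rational(18229, 340417)) = Add(Rational(-69865, 5437485312), Rational(18229, 340417)) = Rational(14156590931249, 264430348207872)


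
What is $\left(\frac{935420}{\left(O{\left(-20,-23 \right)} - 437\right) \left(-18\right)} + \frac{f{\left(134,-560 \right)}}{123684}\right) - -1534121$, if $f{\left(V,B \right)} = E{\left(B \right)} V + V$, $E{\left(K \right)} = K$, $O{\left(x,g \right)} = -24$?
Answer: $\frac{131219101926247}{85527486} \approx 1.5342 \cdot 10^{6}$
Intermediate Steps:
$f{\left(V,B \right)} = V + B V$ ($f{\left(V,B \right)} = B V + V = V + B V$)
$\left(\frac{935420}{\left(O{\left(-20,-23 \right)} - 437\right) \left(-18\right)} + \frac{f{\left(134,-560 \right)}}{123684}\right) - -1534121 = \left(\frac{935420}{\left(-24 - 437\right) \left(-18\right)} + \frac{134 \left(1 - 560\right)}{123684}\right) - -1534121 = \left(\frac{935420}{\left(-24 - 437\right) \left(-18\right)} + 134 \left(-559\right) \frac{1}{123684}\right) + 1534121 = \left(\frac{935420}{\left(-24 - 437\right) \left(-18\right)} - \frac{37453}{61842}\right) + 1534121 = \left(\frac{935420}{\left(-461\right) \left(-18\right)} - \frac{37453}{61842}\right) + 1534121 = \left(\frac{935420}{8298} - \frac{37453}{61842}\right) + 1534121 = \left(935420 \cdot \frac{1}{8298} - \frac{37453}{61842}\right) + 1534121 = \left(\frac{467710}{4149} - \frac{37453}{61842}\right) + 1534121 = \frac{9589576441}{85527486} + 1534121 = \frac{131219101926247}{85527486}$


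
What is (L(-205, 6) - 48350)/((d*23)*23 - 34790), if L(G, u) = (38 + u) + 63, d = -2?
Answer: 48243/35848 ≈ 1.3458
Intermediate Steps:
L(G, u) = 101 + u
(L(-205, 6) - 48350)/((d*23)*23 - 34790) = ((101 + 6) - 48350)/(-2*23*23 - 34790) = (107 - 48350)/(-46*23 - 34790) = -48243/(-1058 - 34790) = -48243/(-35848) = -48243*(-1/35848) = 48243/35848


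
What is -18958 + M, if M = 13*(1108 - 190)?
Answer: -7024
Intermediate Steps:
M = 11934 (M = 13*918 = 11934)
-18958 + M = -18958 + 11934 = -7024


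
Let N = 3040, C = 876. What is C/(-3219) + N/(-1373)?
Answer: -3662836/1473229 ≈ -2.4863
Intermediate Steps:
C/(-3219) + N/(-1373) = 876/(-3219) + 3040/(-1373) = 876*(-1/3219) + 3040*(-1/1373) = -292/1073 - 3040/1373 = -3662836/1473229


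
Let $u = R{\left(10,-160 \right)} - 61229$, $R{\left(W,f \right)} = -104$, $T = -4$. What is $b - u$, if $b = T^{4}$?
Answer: $61589$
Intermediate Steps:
$u = -61333$ ($u = -104 - 61229 = -61333$)
$b = 256$ ($b = \left(-4\right)^{4} = 256$)
$b - u = 256 - -61333 = 256 + 61333 = 61589$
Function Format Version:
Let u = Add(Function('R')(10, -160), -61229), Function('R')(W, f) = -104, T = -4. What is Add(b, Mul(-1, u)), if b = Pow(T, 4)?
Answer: 61589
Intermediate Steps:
u = -61333 (u = Add(-104, -61229) = -61333)
b = 256 (b = Pow(-4, 4) = 256)
Add(b, Mul(-1, u)) = Add(256, Mul(-1, -61333)) = Add(256, 61333) = 61589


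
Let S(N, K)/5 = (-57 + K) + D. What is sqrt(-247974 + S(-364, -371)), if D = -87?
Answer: I*sqrt(250549) ≈ 500.55*I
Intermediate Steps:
S(N, K) = -720 + 5*K (S(N, K) = 5*((-57 + K) - 87) = 5*(-144 + K) = -720 + 5*K)
sqrt(-247974 + S(-364, -371)) = sqrt(-247974 + (-720 + 5*(-371))) = sqrt(-247974 + (-720 - 1855)) = sqrt(-247974 - 2575) = sqrt(-250549) = I*sqrt(250549)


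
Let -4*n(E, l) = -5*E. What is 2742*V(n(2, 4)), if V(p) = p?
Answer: 6855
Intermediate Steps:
n(E, l) = 5*E/4 (n(E, l) = -(-5)*E/4 = 5*E/4)
2742*V(n(2, 4)) = 2742*((5/4)*2) = 2742*(5/2) = 6855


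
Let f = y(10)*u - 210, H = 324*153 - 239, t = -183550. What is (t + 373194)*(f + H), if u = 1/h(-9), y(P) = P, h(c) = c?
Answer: 83841043468/9 ≈ 9.3157e+9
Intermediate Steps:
u = -⅑ (u = 1/(-9) = -⅑ ≈ -0.11111)
H = 49333 (H = 49572 - 239 = 49333)
f = -1900/9 (f = 10*(-⅑) - 210 = -10/9 - 210 = -1900/9 ≈ -211.11)
(t + 373194)*(f + H) = (-183550 + 373194)*(-1900/9 + 49333) = 189644*(442097/9) = 83841043468/9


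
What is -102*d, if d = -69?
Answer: 7038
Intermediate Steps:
-102*d = -102*(-69) = 7038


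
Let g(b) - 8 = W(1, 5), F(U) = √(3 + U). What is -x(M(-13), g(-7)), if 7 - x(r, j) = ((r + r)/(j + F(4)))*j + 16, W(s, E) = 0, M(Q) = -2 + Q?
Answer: -469/19 + 80*√7/19 ≈ -13.544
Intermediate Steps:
g(b) = 8 (g(b) = 8 + 0 = 8)
x(r, j) = -9 - 2*j*r/(j + √7) (x(r, j) = 7 - (((r + r)/(j + √(3 + 4)))*j + 16) = 7 - (((2*r)/(j + √7))*j + 16) = 7 - ((2*r/(j + √7))*j + 16) = 7 - (2*j*r/(j + √7) + 16) = 7 - (16 + 2*j*r/(j + √7)) = 7 + (-16 - 2*j*r/(j + √7)) = -9 - 2*j*r/(j + √7))
-x(M(-13), g(-7)) = -(-9*8 - 9*√7 - 2*8*(-2 - 13))/(8 + √7) = -(-72 - 9*√7 - 2*8*(-15))/(8 + √7) = -(-72 - 9*√7 + 240)/(8 + √7) = -(168 - 9*√7)/(8 + √7)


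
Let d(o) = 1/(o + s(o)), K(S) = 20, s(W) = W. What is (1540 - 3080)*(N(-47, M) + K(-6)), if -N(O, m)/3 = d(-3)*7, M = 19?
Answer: -36190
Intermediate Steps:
d(o) = 1/(2*o) (d(o) = 1/(o + o) = 1/(2*o))
N(O, m) = 7/2 (N(O, m) = -3*(½)/(-3)*7 = -3*(½)*(-⅓)*7 = -(-1)*7/2 = -3*(-7/6) = 7/2)
(1540 - 3080)*(N(-47, M) + K(-6)) = (1540 - 3080)*(7/2 + 20) = -1540*47/2 = -36190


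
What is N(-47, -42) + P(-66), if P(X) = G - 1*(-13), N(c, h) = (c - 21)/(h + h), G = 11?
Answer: 521/21 ≈ 24.810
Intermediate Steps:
N(c, h) = (-21 + c)/(2*h) (N(c, h) = (-21 + c)/((2*h)) = (-21 + c)*(1/(2*h)) = (-21 + c)/(2*h))
P(X) = 24 (P(X) = 11 - 1*(-13) = 11 + 13 = 24)
N(-47, -42) + P(-66) = (1/2)*(-21 - 47)/(-42) + 24 = (1/2)*(-1/42)*(-68) + 24 = 17/21 + 24 = 521/21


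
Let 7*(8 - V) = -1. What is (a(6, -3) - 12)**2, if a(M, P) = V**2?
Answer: 7080921/2401 ≈ 2949.2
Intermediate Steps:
V = 57/7 (V = 8 - 1/7*(-1) = 8 + 1/7 = 57/7 ≈ 8.1429)
a(M, P) = 3249/49 (a(M, P) = (57/7)**2 = 3249/49)
(a(6, -3) - 12)**2 = (3249/49 - 12)**2 = (2661/49)**2 = 7080921/2401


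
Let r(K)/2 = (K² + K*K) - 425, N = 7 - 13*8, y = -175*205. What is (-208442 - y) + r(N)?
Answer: -135781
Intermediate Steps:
y = -35875
N = -97 (N = 7 - 104 = -97)
r(K) = -850 + 4*K² (r(K) = 2*((K² + K*K) - 425) = 2*((K² + K²) - 425) = 2*(2*K² - 425) = 2*(-425 + 2*K²) = -850 + 4*K²)
(-208442 - y) + r(N) = (-208442 - 1*(-35875)) + (-850 + 4*(-97)²) = (-208442 + 35875) + (-850 + 4*9409) = -172567 + (-850 + 37636) = -172567 + 36786 = -135781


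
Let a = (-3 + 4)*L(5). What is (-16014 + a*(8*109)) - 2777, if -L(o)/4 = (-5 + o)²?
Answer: -18791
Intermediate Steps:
L(o) = -4*(-5 + o)²
a = 0 (a = (-3 + 4)*(-4*(-5 + 5)²) = 1*(-4*0²) = 1*(-4*0) = 1*0 = 0)
(-16014 + a*(8*109)) - 2777 = (-16014 + 0*(8*109)) - 2777 = (-16014 + 0*872) - 2777 = (-16014 + 0) - 2777 = -16014 - 2777 = -18791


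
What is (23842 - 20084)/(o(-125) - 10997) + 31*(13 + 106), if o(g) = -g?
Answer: 20051525/5436 ≈ 3688.7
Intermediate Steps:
(23842 - 20084)/(o(-125) - 10997) + 31*(13 + 106) = (23842 - 20084)/(-1*(-125) - 10997) + 31*(13 + 106) = 3758/(125 - 10997) + 31*119 = 3758/(-10872) + 3689 = 3758*(-1/10872) + 3689 = -1879/5436 + 3689 = 20051525/5436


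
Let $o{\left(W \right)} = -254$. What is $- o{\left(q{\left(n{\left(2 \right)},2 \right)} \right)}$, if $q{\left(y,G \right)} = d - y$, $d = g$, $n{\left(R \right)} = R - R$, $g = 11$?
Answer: $254$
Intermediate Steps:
$n{\left(R \right)} = 0$
$d = 11$
$q{\left(y,G \right)} = 11 - y$
$- o{\left(q{\left(n{\left(2 \right)},2 \right)} \right)} = \left(-1\right) \left(-254\right) = 254$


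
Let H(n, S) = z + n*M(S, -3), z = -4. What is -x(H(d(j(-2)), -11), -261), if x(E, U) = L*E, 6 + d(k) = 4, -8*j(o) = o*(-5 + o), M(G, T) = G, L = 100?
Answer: -1800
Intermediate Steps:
j(o) = -o*(-5 + o)/8
d(k) = -2 (d(k) = -6 + 4 = -2)
H(n, S) = -4 + S*n (H(n, S) = -4 + n*S = -4 + S*n)
x(E, U) = 100*E
-x(H(d(j(-2)), -11), -261) = -100*(-4 - 11*(-2)) = -100*(-4 + 22) = -100*18 = -1*1800 = -1800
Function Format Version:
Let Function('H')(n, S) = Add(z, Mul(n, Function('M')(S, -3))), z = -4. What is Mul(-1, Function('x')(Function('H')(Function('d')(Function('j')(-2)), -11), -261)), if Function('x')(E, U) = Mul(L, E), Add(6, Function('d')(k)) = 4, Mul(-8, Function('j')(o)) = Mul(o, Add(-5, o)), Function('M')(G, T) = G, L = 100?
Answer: -1800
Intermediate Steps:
Function('j')(o) = Mul(Rational(-1, 8), o, Add(-5, o)) (Function('j')(o) = Mul(Rational(-1, 8), Mul(o, Add(-5, o))) = Mul(Rational(-1, 8), o, Add(-5, o)))
Function('d')(k) = -2 (Function('d')(k) = Add(-6, 4) = -2)
Function('H')(n, S) = Add(-4, Mul(S, n)) (Function('H')(n, S) = Add(-4, Mul(n, S)) = Add(-4, Mul(S, n)))
Function('x')(E, U) = Mul(100, E)
Mul(-1, Function('x')(Function('H')(Function('d')(Function('j')(-2)), -11), -261)) = Mul(-1, Mul(100, Add(-4, Mul(-11, -2)))) = Mul(-1, Mul(100, Add(-4, 22))) = Mul(-1, Mul(100, 18)) = Mul(-1, 1800) = -1800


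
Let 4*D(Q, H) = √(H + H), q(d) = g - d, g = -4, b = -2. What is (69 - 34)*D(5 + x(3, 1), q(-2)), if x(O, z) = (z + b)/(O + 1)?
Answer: 35*I/2 ≈ 17.5*I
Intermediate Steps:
x(O, z) = (-2 + z)/(1 + O) (x(O, z) = (z - 2)/(O + 1) = (-2 + z)/(1 + O))
q(d) = -4 - d
D(Q, H) = √2*√H/4 (D(Q, H) = √(H + H)/4 = √(2*H)/4 = (√2*√H)/4 = √2*√H/4)
(69 - 34)*D(5 + x(3, 1), q(-2)) = (69 - 34)*(√2*√(-4 - 1*(-2))/4) = 35*(√2*√(-4 + 2)/4) = 35*(√2*√(-2)/4) = 35*(√2*(I*√2)/4) = 35*(I/2) = 35*I/2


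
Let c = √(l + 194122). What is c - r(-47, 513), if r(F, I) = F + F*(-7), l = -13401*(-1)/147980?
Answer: -282 + √21688271155555/10570 ≈ 158.59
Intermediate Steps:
l = 13401/147980 (l = 13401*(1/147980) = 13401/147980 ≈ 0.090559)
r(F, I) = -6*F (r(F, I) = F - 7*F = -6*F)
c = √21688271155555/10570 (c = √(13401/147980 + 194122) = √(28726186961/147980) = √21688271155555/10570 ≈ 440.59)
c - r(-47, 513) = √21688271155555/10570 - (-6)*(-47) = √21688271155555/10570 - 1*282 = √21688271155555/10570 - 282 = -282 + √21688271155555/10570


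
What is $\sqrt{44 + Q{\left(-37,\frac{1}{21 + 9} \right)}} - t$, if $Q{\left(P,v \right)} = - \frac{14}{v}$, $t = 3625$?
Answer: $-3625 + 2 i \sqrt{94} \approx -3625.0 + 19.391 i$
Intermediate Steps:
$\sqrt{44 + Q{\left(-37,\frac{1}{21 + 9} \right)}} - t = \sqrt{44 - \frac{14}{\frac{1}{21 + 9}}} - 3625 = \sqrt{44 - \frac{14}{\frac{1}{30}}} - 3625 = \sqrt{44 - 14 \frac{1}{\frac{1}{30}}} - 3625 = \sqrt{44 - 420} - 3625 = \sqrt{-376} - 3625 = 2 i \sqrt{94} - 3625 = -3625 + 2 i \sqrt{94}$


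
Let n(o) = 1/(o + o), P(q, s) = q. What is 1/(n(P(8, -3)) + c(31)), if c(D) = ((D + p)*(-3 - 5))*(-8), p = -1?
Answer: 16/30721 ≈ 0.00052082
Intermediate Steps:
c(D) = -64 + 64*D (c(D) = ((D - 1)*(-3 - 5))*(-8) = ((-1 + D)*(-8))*(-8) = (8 - 8*D)*(-8) = -64 + 64*D)
n(o) = 1/(2*o)
1/(n(P(8, -3)) + c(31)) = 1/((1/2)/8 + (-64 + 64*31)) = 1/((1/2)*(1/8) + (-64 + 1984)) = 1/(1/16 + 1920) = 1/(30721/16) = 16/30721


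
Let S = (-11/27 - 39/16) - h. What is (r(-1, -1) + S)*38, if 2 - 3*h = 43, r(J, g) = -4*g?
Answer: 121657/216 ≈ 563.23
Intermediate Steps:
h = -41/3 (h = ⅔ - ⅓*43 = ⅔ - 43/3 = -41/3 ≈ -13.667)
S = 4675/432 (S = (-11/27 - 39/16) - 1*(-41/3) = (-11*1/27 - 39*1/16) + 41/3 = (-11/27 - 39/16) + 41/3 = -1229/432 + 41/3 = 4675/432 ≈ 10.822)
(r(-1, -1) + S)*38 = (-4*(-1) + 4675/432)*38 = (4 + 4675/432)*38 = (6403/432)*38 = 121657/216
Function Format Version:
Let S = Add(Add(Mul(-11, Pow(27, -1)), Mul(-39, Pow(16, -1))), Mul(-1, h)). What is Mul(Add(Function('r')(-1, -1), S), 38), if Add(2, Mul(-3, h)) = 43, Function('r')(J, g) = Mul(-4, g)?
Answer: Rational(121657, 216) ≈ 563.23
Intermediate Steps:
h = Rational(-41, 3) (h = Add(Rational(2, 3), Mul(Rational(-1, 3), 43)) = Add(Rational(2, 3), Rational(-43, 3)) = Rational(-41, 3) ≈ -13.667)
S = Rational(4675, 432) (S = Add(Add(Mul(-11, Pow(27, -1)), Mul(-39, Pow(16, -1))), Mul(-1, Rational(-41, 3))) = Add(Add(Mul(-11, Rational(1, 27)), Mul(-39, Rational(1, 16))), Rational(41, 3)) = Add(Add(Rational(-11, 27), Rational(-39, 16)), Rational(41, 3)) = Add(Rational(-1229, 432), Rational(41, 3)) = Rational(4675, 432) ≈ 10.822)
Mul(Add(Function('r')(-1, -1), S), 38) = Mul(Add(Mul(-4, -1), Rational(4675, 432)), 38) = Mul(Add(4, Rational(4675, 432)), 38) = Mul(Rational(6403, 432), 38) = Rational(121657, 216)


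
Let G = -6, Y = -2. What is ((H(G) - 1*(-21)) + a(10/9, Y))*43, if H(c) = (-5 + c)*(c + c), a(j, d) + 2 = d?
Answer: 6407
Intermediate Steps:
a(j, d) = -2 + d
H(c) = 2*c*(-5 + c) (H(c) = (-5 + c)*(2*c) = 2*c*(-5 + c))
((H(G) - 1*(-21)) + a(10/9, Y))*43 = ((2*(-6)*(-5 - 6) - 1*(-21)) + (-2 - 2))*43 = ((2*(-6)*(-11) + 21) - 4)*43 = ((132 + 21) - 4)*43 = (153 - 4)*43 = 149*43 = 6407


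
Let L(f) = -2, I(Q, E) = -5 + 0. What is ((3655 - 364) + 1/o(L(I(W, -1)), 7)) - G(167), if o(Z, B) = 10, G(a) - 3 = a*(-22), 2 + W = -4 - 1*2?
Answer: 69621/10 ≈ 6962.1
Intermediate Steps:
W = -8 (W = -2 + (-4 - 1*2) = -2 + (-4 - 2) = -2 - 6 = -8)
I(Q, E) = -5
G(a) = 3 - 22*a (G(a) = 3 + a*(-22) = 3 - 22*a)
((3655 - 364) + 1/o(L(I(W, -1)), 7)) - G(167) = ((3655 - 364) + 1/10) - (3 - 22*167) = (3291 + ⅒) - (3 - 3674) = 32911/10 - 1*(-3671) = 32911/10 + 3671 = 69621/10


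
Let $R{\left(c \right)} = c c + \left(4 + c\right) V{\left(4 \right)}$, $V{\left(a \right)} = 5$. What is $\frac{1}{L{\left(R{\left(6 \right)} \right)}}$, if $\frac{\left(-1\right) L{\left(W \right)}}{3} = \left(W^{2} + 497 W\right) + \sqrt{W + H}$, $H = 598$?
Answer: $- \frac{25069}{3770727540} + \frac{\sqrt{19}}{1256909180} \approx -6.6448 \cdot 10^{-6}$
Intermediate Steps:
$R{\left(c \right)} = 20 + c^{2} + 5 c$ ($R{\left(c \right)} = c c + \left(4 + c\right) 5 = c^{2} + \left(20 + 5 c\right) = 20 + c^{2} + 5 c$)
$L{\left(W \right)} = - 1491 W - 3 W^{2} - 3 \sqrt{598 + W}$ ($L{\left(W \right)} = - 3 \left(\left(W^{2} + 497 W\right) + \sqrt{W + 598}\right) = - 3 \left(\left(W^{2} + 497 W\right) + \sqrt{598 + W}\right) = - 3 \left(W^{2} + \sqrt{598 + W} + 497 W\right) = - 1491 W - 3 W^{2} - 3 \sqrt{598 + W}$)
$\frac{1}{L{\left(R{\left(6 \right)} \right)}} = \frac{1}{- 1491 \left(20 + 6^{2} + 5 \cdot 6\right) - 3 \left(20 + 6^{2} + 5 \cdot 6\right)^{2} - 3 \sqrt{598 + \left(20 + 6^{2} + 5 \cdot 6\right)}} = \frac{1}{- 1491 \left(20 + 36 + 30\right) - 3 \left(20 + 36 + 30\right)^{2} - 3 \sqrt{598 + \left(20 + 36 + 30\right)}} = \frac{1}{\left(-1491\right) 86 - 3 \cdot 86^{2} - 3 \sqrt{598 + 86}} = \frac{1}{-128226 - 22188 - 3 \sqrt{684}} = \frac{1}{-128226 - 22188 - 3 \cdot 6 \sqrt{19}} = \frac{1}{-128226 - 22188 - 18 \sqrt{19}} = \frac{1}{-150414 - 18 \sqrt{19}}$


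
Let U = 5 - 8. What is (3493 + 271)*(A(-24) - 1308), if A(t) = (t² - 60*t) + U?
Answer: 2653620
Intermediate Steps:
U = -3
A(t) = -3 + t² - 60*t (A(t) = (t² - 60*t) - 3 = -3 + t² - 60*t)
(3493 + 271)*(A(-24) - 1308) = (3493 + 271)*((-3 + (-24)² - 60*(-24)) - 1308) = 3764*((-3 + 576 + 1440) - 1308) = 3764*(2013 - 1308) = 3764*705 = 2653620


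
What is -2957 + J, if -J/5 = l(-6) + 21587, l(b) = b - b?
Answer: -110892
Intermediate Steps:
l(b) = 0
J = -107935 (J = -5*(0 + 21587) = -5*21587 = -107935)
-2957 + J = -2957 - 107935 = -110892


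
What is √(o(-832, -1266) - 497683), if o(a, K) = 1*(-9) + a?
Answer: 2*I*√124631 ≈ 706.06*I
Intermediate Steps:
o(a, K) = -9 + a
√(o(-832, -1266) - 497683) = √((-9 - 832) - 497683) = √(-841 - 497683) = √(-498524) = 2*I*√124631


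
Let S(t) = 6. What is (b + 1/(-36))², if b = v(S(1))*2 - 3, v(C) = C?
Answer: 104329/1296 ≈ 80.501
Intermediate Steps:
b = 9 (b = 6*2 - 3 = 12 - 3 = 9)
(b + 1/(-36))² = (9 + 1/(-36))² = (9 - 1/36)² = (323/36)² = 104329/1296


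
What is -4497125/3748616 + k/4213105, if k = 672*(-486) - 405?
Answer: -20172646009277/15793312812680 ≈ -1.2773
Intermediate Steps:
k = -326997 (k = -326592 - 405 = -326997)
-4497125/3748616 + k/4213105 = -4497125/3748616 - 326997/4213105 = -20172646009277/15793312812680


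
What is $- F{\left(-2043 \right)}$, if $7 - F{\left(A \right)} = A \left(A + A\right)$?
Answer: $8347691$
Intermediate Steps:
$F{\left(A \right)} = 7 - 2 A^{2}$ ($F{\left(A \right)} = 7 - A \left(A + A\right) = 7 - A 2 A = 7 - 2 A^{2}$)
$- F{\left(-2043 \right)} = - (7 - 2 \left(-2043\right)^{2}) = - (7 - 8347698) = \left(-1\right) \left(-8347691\right) = 8347691$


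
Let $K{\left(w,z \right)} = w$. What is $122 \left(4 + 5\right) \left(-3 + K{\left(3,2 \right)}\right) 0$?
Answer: $0$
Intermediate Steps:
$122 \left(4 + 5\right) \left(-3 + K{\left(3,2 \right)}\right) 0 = 122 \left(4 + 5\right) \left(-3 + 3\right) 0 = 122 \cdot 9 \cdot 0 \cdot 0 = 122 \cdot 0 \cdot 0 = 122 \cdot 0 = 0$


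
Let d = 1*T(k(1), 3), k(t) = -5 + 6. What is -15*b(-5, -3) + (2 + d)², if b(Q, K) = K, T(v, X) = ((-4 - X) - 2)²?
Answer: 6934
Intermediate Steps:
k(t) = 1
T(v, X) = (-6 - X)²
d = 81 (d = 1*(6 + 3)² = 1*9² = 1*81 = 81)
-15*b(-5, -3) + (2 + d)² = -15*(-3) + (2 + 81)² = 45 + 83² = 45 + 6889 = 6934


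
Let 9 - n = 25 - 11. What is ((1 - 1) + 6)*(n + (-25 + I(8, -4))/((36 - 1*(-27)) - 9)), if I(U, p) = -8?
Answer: -101/3 ≈ -33.667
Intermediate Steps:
n = -5 (n = 9 - (25 - 11) = 9 - 1*14 = 9 - 14 = -5)
((1 - 1) + 6)*(n + (-25 + I(8, -4))/((36 - 1*(-27)) - 9)) = ((1 - 1) + 6)*(-5 + (-25 - 8)/((36 - 1*(-27)) - 9)) = (0 + 6)*(-5 - 33/((36 + 27) - 9)) = 6*(-5 - 33/(63 - 9)) = 6*(-5 - 33/54) = 6*(-5 - 33*1/54) = 6*(-5 - 11/18) = 6*(-101/18) = -101/3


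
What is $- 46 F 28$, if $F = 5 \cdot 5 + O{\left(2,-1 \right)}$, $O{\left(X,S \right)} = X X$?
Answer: $-37352$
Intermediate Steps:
$O{\left(X,S \right)} = X^{2}$
$F = 29$ ($F = 5 \cdot 5 + 2^{2} = 25 + 4 = 29$)
$- 46 F 28 = \left(-46\right) 29 \cdot 28 = \left(-1334\right) 28 = -37352$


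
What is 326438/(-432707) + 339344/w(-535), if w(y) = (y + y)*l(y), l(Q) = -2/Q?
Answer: -36709457490/432707 ≈ -84837.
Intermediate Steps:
w(y) = -4 (w(y) = (y + y)*(-2/y) = (2*y)*(-2/y) = -4)
326438/(-432707) + 339344/w(-535) = 326438/(-432707) + 339344/(-4) = 326438*(-1/432707) + 339344*(-1/4) = -326438/432707 - 84836 = -36709457490/432707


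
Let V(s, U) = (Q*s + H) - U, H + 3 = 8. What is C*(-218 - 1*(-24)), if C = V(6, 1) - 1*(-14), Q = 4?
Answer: -8148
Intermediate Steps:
H = 5 (H = -3 + 8 = 5)
V(s, U) = 5 - U + 4*s (V(s, U) = (4*s + 5) - U = (5 + 4*s) - U = 5 - U + 4*s)
C = 42 (C = (5 - 1*1 + 4*6) - 1*(-14) = (5 - 1 + 24) + 14 = 28 + 14 = 42)
C*(-218 - 1*(-24)) = 42*(-218 - 1*(-24)) = 42*(-218 + 24) = 42*(-194) = -8148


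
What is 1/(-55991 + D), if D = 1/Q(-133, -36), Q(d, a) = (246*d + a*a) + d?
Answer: -31555/1766796006 ≈ -1.7860e-5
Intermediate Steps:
Q(d, a) = a**2 + 247*d (Q(d, a) = (246*d + a**2) + d = (a**2 + 246*d) + d = a**2 + 247*d)
D = -1/31555 (D = 1/((-36)**2 + 247*(-133)) = 1/(1296 - 32851) = 1/(-31555) = -1/31555 ≈ -3.1691e-5)
1/(-55991 + D) = 1/(-55991 - 1/31555) = 1/(-1766796006/31555) = -31555/1766796006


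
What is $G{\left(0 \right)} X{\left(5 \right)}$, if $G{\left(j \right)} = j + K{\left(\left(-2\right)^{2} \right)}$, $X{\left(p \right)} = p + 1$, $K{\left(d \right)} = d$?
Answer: $24$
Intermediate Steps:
$X{\left(p \right)} = 1 + p$
$G{\left(j \right)} = 4 + j$ ($G{\left(j \right)} = j + \left(-2\right)^{2} = j + 4 = 4 + j$)
$G{\left(0 \right)} X{\left(5 \right)} = \left(4 + 0\right) \left(1 + 5\right) = 4 \cdot 6 = 24$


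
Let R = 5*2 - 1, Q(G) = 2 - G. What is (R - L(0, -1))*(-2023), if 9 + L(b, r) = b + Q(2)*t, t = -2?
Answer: -36414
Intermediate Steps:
L(b, r) = -9 + b (L(b, r) = -9 + (b + (2 - 1*2)*(-2)) = -9 + (b + (2 - 2)*(-2)) = -9 + (b + 0*(-2)) = -9 + (b + 0) = -9 + b)
R = 9 (R = 10 - 1 = 9)
(R - L(0, -1))*(-2023) = (9 - (-9 + 0))*(-2023) = (9 - 1*(-9))*(-2023) = (9 + 9)*(-2023) = 18*(-2023) = -36414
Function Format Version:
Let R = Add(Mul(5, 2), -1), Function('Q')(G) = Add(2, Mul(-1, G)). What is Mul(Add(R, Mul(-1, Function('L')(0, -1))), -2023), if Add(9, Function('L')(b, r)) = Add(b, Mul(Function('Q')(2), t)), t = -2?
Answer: -36414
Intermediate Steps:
Function('L')(b, r) = Add(-9, b) (Function('L')(b, r) = Add(-9, Add(b, Mul(Add(2, Mul(-1, 2)), -2))) = Add(-9, Add(b, Mul(Add(2, -2), -2))) = Add(-9, Add(b, Mul(0, -2))) = Add(-9, Add(b, 0)) = Add(-9, b))
R = 9 (R = Add(10, -1) = 9)
Mul(Add(R, Mul(-1, Function('L')(0, -1))), -2023) = Mul(Add(9, Mul(-1, Add(-9, 0))), -2023) = Mul(Add(9, Mul(-1, -9)), -2023) = Mul(Add(9, 9), -2023) = Mul(18, -2023) = -36414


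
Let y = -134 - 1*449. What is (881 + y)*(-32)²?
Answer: 305152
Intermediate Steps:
y = -583 (y = -134 - 449 = -583)
(881 + y)*(-32)² = (881 - 583)*(-32)² = 298*1024 = 305152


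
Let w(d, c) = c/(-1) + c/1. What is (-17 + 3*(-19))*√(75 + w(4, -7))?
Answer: -370*√3 ≈ -640.86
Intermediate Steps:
w(d, c) = 0 (w(d, c) = c*(-1) + c*1 = -c + c = 0)
(-17 + 3*(-19))*√(75 + w(4, -7)) = (-17 + 3*(-19))*√(75 + 0) = (-17 - 57)*√75 = -370*√3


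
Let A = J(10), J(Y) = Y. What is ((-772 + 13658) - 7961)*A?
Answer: 49250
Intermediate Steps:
A = 10
((-772 + 13658) - 7961)*A = ((-772 + 13658) - 7961)*10 = (12886 - 7961)*10 = 4925*10 = 49250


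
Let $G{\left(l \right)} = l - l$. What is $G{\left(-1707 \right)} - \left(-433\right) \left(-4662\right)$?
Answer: $-2018646$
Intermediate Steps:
$G{\left(l \right)} = 0$
$G{\left(-1707 \right)} - \left(-433\right) \left(-4662\right) = 0 - \left(-433\right) \left(-4662\right) = 0 - 2018646 = -2018646$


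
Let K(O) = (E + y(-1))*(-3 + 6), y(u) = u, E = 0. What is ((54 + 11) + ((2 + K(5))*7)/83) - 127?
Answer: -5153/83 ≈ -62.084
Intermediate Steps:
K(O) = -3 (K(O) = (0 - 1)*(-3 + 6) = -1*3 = -3)
((54 + 11) + ((2 + K(5))*7)/83) - 127 = ((54 + 11) + ((2 - 3)*7)/83) - 127 = (65 - 1*7*(1/83)) - 127 = (65 - 7*1/83) - 127 = (65 - 7/83) - 127 = 5388/83 - 127 = -5153/83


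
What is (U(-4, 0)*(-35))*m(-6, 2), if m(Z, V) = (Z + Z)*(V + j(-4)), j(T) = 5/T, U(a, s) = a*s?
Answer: 0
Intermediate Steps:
m(Z, V) = 2*Z*(-5/4 + V) (m(Z, V) = (Z + Z)*(V + 5/(-4)) = (2*Z)*(V + 5*(-1/4)) = (2*Z)*(V - 5/4) = (2*Z)*(-5/4 + V) = 2*Z*(-5/4 + V))
(U(-4, 0)*(-35))*m(-6, 2) = (-4*0*(-35))*((1/2)*(-6)*(-5 + 4*2)) = (0*(-35))*((1/2)*(-6)*(-5 + 8)) = 0*((1/2)*(-6)*3) = 0*(-9) = 0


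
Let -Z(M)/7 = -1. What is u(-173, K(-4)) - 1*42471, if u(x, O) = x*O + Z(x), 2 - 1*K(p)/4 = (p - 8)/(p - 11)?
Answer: -216472/5 ≈ -43294.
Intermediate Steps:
K(p) = 8 - 4*(-8 + p)/(-11 + p) (K(p) = 8 - 4*(p - 8)/(p - 11) = 8 - 4*(-8 + p)/(-11 + p))
Z(M) = 7 (Z(M) = -7*(-1) = 7)
u(x, O) = 7 + O*x (u(x, O) = x*O + 7 = O*x + 7 = 7 + O*x)
u(-173, K(-4)) - 1*42471 = (7 + (4*(-14 - 4)/(-11 - 4))*(-173)) - 1*42471 = (7 + (4*(-18)/(-15))*(-173)) - 42471 = (7 + (4*(-1/15)*(-18))*(-173)) - 42471 = (7 + (24/5)*(-173)) - 42471 = (7 - 4152/5) - 42471 = -4117/5 - 42471 = -216472/5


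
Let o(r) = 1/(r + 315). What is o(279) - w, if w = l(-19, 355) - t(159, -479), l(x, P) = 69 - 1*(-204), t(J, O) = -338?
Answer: -362933/594 ≈ -611.00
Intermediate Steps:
o(r) = 1/(315 + r)
l(x, P) = 273 (l(x, P) = 69 + 204 = 273)
w = 611 (w = 273 - 1*(-338) = 273 + 338 = 611)
o(279) - w = 1/(315 + 279) - 1*611 = 1/594 - 611 = -362933/594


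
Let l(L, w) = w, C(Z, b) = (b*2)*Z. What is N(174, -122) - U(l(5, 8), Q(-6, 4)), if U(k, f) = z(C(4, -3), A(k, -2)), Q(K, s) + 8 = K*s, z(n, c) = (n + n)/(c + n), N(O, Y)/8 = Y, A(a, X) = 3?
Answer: -6848/7 ≈ -978.29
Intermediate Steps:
C(Z, b) = 2*Z*b (C(Z, b) = (2*b)*Z = 2*Z*b)
N(O, Y) = 8*Y
z(n, c) = 2*n/(c + n) (z(n, c) = (2*n)/(c + n) = 2*n/(c + n))
Q(K, s) = -8 + K*s
U(k, f) = 16/7 (U(k, f) = 2*(2*4*(-3))/(3 + 2*4*(-3)) = 2*(-24)/(3 - 24) = 2*(-24)/(-21) = 2*(-24)*(-1/21) = 16/7)
N(174, -122) - U(l(5, 8), Q(-6, 4)) = 8*(-122) - 1*16/7 = -976 - 16/7 = -6848/7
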